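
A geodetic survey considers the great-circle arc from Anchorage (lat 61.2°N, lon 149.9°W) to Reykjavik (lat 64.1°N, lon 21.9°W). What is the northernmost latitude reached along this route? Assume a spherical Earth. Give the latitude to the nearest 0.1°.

The great circle lies in the plane with unit normal n̂ = (p₁ × p₂)/|p₁ × p₂|.
Here n̂_z ≈ +0.220; the vertex latitude is φ_max = arccos|n̂_z| ≈ 77.3°.

≈ 77.3°N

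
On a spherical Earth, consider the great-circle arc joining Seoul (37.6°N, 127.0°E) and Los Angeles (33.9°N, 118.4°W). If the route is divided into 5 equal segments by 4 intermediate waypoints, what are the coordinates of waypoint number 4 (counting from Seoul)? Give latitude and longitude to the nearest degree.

≈ 45°N, 136°W

Write both endpoints as unit vectors p₁, p₂ with components (cos φ cos λ, cos φ sin λ, sin φ).
The central angle between the endpoints is δ = arccos(p₁·p₂) ≈ 1.504 rad (86.2°).
Interpolate at f = 4/5 with slerp weights a = sin((1−f)δ)/sin δ ≈ 0.297, b = sin(fδ)/sin δ ≈ 0.935.
p = a·p₁ + b·p₂ ≈ (-0.511, -0.495, 0.703); φ = arcsin(p_z) ≈ 44.66°, λ = atan2(p_y, p_x) ≈ -135.90°.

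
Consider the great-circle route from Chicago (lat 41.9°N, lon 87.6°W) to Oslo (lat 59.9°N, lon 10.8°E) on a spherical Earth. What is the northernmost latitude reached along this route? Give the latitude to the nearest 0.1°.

≈ 64.3°N

The great circle lies in the plane with unit normal n̂ = (p₁ × p₂)/|p₁ × p₂|.
Here n̂_z ≈ +0.433; the vertex latitude is φ_max = arccos|n̂_z| ≈ 64.3°.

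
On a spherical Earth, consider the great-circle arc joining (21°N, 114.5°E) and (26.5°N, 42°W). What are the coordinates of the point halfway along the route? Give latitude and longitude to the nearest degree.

≈ (65°N, 42°E)

The haversine formula gives a central angle δ ≈ 2.222 rad (127.3°) between the endpoints.
Interpolate at f = 1/2 with slerp weights a = sin((1−f)δ)/sin δ ≈ 1.127, b = sin(fδ)/sin δ ≈ 1.127.
p = a·p₁ + b·p₂ ≈ (0.313, 0.283, 0.907); φ = arcsin(p_z) ≈ 65.05°, λ = atan2(p_y, p_x) ≈ 42.05°.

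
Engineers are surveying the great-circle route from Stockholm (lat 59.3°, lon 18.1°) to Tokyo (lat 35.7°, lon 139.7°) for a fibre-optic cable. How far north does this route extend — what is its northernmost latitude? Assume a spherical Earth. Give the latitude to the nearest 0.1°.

The great circle lies in the plane with unit normal n̂ = (p₁ × p₂)/|p₁ × p₂|.
Here n̂_z ≈ +0.368; the vertex latitude is φ_max = arccos|n̂_z| ≈ 68.4°.
Check via Clairaut: cos φ_max = |cos φ₁| · sin C = cos(59.3°)·sin(46.2°) ≈ 0.368, again giving ≈ 68.4°.

≈ 68.4°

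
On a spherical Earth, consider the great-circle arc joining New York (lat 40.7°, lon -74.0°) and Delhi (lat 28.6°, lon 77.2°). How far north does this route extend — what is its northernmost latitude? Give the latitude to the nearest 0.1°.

The great circle lies in the plane with unit normal n̂ = (p₁ × p₂)/|p₁ × p₂|.
Here n̂_z ≈ +0.333; the vertex latitude is φ_max = arccos|n̂_z| ≈ 70.5°.
Check via Clairaut: cos φ_max = |cos φ₁| · sin C = cos(40.7°)·sin(26.1°) ≈ 0.333, again giving ≈ 70.5°.

≈ 70.5°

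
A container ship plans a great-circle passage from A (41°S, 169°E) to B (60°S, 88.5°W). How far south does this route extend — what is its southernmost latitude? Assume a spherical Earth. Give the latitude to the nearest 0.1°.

The great circle lies in the plane with unit normal n̂ = (p₁ × p₂)/|p₁ × p₂|.
Here n̂_z ≈ +0.422; the vertex latitude is φ_max = arccos|n̂_z| ≈ 65.1°.
Check via Clairaut: cos φ_max = |cos φ₁| · sin C = cos(41.0°)·sin(146.0°) ≈ 0.422, again giving ≈ 65.1°.

≈ 65.1°S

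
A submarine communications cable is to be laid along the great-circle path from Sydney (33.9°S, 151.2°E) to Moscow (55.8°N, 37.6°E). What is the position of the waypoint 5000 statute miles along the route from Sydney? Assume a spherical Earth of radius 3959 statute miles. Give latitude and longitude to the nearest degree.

Convert each endpoint to a unit vector on the sphere (x = cos φ cos λ, y = cos φ sin λ, z = sin φ).
The central angle between the endpoints is δ = arccos(p₁·p₂) ≈ 2.276 rad (130.4°). The total great-circle distance is δ·R ≈ 2.276 × 3959 ≈ 9010 mi, so the target fraction is f = 5000/9010 ≈ 0.555.
Interpolate at f ≈ 0.555 with slerp weights a = sin((1−f)δ)/sin δ ≈ 1.114, b = sin(fδ)/sin δ ≈ 1.251.
p = a·p₁ + b·p₂ ≈ (-0.253, 0.875, 0.414); φ = arcsin(p_z) ≈ 24.43°, λ = atan2(p_y, p_x) ≈ 106.13°.

≈ 24°N, 106°E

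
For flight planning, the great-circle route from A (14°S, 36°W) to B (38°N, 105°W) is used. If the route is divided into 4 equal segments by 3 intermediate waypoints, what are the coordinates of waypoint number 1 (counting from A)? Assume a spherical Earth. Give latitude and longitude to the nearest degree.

≈ (0°N, 51°W)

The haversine formula gives a central angle δ ≈ 1.445 rad (82.8°) between the endpoints.
Interpolate at f = 1/4 with slerp weights a = sin((1−f)δ)/sin δ ≈ 0.891, b = sin(fδ)/sin δ ≈ 0.356.
p = a·p₁ + b·p₂ ≈ (0.627, -0.779, 0.004); φ = arcsin(p_z) ≈ 0.22°, λ = atan2(p_y, p_x) ≈ -51.20°.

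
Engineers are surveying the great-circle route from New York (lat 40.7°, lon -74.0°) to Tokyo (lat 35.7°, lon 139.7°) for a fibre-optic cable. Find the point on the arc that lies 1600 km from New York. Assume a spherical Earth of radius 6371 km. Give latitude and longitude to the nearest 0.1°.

From cos δ = sin φ₁ sin φ₂ + cos φ₁ cos φ₂ cos Δλ, the central angle is δ ≈ 1.703 rad (97.6°). The total great-circle distance is δ·R ≈ 1.703 × 6371 ≈ 10849 km, so the target fraction is f = 1600/10849 ≈ 0.147.
Interpolate at f ≈ 0.147 with slerp weights a = sin((1−f)δ)/sin δ ≈ 1.002, b = sin(fδ)/sin δ ≈ 0.251.
p = a·p₁ + b·p₂ ≈ (0.054, -0.598, 0.799); φ = arcsin(p_z) ≈ 53.08°, λ = atan2(p_y, p_x) ≈ -84.84°.

≈ lat 53.1°, lon -84.8°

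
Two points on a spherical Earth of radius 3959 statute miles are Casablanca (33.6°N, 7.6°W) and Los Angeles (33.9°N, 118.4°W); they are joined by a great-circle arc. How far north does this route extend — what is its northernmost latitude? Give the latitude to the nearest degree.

≈ 50°N

The great circle lies in the plane with unit normal n̂ = (p₁ × p₂)/|p₁ × p₂|.
Here n̂_z ≈ -0.648; the vertex latitude is φ_max = arccos|n̂_z| ≈ 49.6°.
Check via Clairaut: cos φ_max = |cos φ₁| · sin C = cos(33.6°)·sin(51.0°) ≈ 0.648, again giving ≈ 49.6°.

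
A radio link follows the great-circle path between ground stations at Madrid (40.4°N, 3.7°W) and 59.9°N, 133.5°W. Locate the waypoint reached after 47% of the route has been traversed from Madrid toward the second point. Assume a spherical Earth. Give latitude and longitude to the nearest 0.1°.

≈ 67.7°N, 40.0°W

From cos δ = sin φ₁ sin φ₂ + cos φ₁ cos φ₂ cos Δλ, the central angle is δ ≈ 1.249 rad (71.6°).
Interpolate at f = 0.47 with slerp weights a = sin((1−f)δ)/sin δ ≈ 0.648, b = sin(fδ)/sin δ ≈ 0.584.
p = a·p₁ + b·p₂ ≈ (0.291, -0.244, 0.925); φ = arcsin(p_z) ≈ 67.68°, λ = atan2(p_y, p_x) ≈ -40.02°.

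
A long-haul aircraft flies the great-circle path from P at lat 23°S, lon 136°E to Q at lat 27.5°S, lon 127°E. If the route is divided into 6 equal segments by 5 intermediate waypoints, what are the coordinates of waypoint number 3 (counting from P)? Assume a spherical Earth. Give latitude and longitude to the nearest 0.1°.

≈ lat 25.3°S, lon 131.6°E

Convert each endpoint to a unit vector on the sphere (x = cos φ cos λ, y = cos φ sin λ, z = sin φ).
The central angle between the endpoints is δ = arccos(p₁·p₂) ≈ 0.162 rad (9.3°).
Interpolate at f = 3/6 with slerp weights a = sin((1−f)δ)/sin δ ≈ 0.502, b = sin(fδ)/sin δ ≈ 0.502.
p = a·p₁ + b·p₂ ≈ (-0.600, 0.676, -0.428); φ = arcsin(p_z) ≈ -25.32°, λ = atan2(p_y, p_x) ≈ 131.58°.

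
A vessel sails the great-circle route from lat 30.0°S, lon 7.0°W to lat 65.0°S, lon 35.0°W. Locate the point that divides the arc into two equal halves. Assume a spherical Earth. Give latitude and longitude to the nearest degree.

The haversine formula gives a central angle δ ≈ 0.682 rad (39.1°) between the endpoints.
Interpolate at f = 1/2 with slerp weights a = sin((1−f)δ)/sin δ ≈ 0.531, b = sin(fδ)/sin δ ≈ 0.531.
p = a·p₁ + b·p₂ ≈ (0.640, -0.185, -0.746); φ = arcsin(p_z) ≈ -48.25°, λ = atan2(p_y, p_x) ≈ -16.10°.

≈ lat 48°S, lon 16°W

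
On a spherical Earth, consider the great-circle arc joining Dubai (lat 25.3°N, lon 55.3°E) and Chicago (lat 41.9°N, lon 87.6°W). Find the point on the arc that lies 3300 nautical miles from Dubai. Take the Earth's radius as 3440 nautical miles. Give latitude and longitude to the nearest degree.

Write both endpoints as unit vectors p₁, p₂ with components (cos φ cos λ, cos φ sin λ, sin φ).
The central angle between the endpoints is δ = arccos(p₁·p₂) ≈ 1.825 rad (104.6°). The total great-circle distance is δ·R ≈ 1.825 × 3440 ≈ 6277 nmi, so the target fraction is f = 3300/6277 ≈ 0.526.
Interpolate at f ≈ 0.526 with slerp weights a = sin((1−f)δ)/sin δ ≈ 0.787, b = sin(fδ)/sin δ ≈ 0.846.
p = a·p₁ + b·p₂ ≈ (0.431, -0.044, 0.901); φ = arcsin(p_z) ≈ 64.31°, λ = atan2(p_y, p_x) ≈ -5.87°.

≈ lat 64°N, lon 6°W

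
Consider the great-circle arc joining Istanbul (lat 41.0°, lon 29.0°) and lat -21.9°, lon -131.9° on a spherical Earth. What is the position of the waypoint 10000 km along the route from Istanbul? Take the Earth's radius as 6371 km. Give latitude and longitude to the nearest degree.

≈ lat 32°, lon -93°

From cos δ = sin φ₁ sin φ₂ + cos φ₁ cos φ₂ cos Δλ, the central angle is δ ≈ 2.705 rad (155.0°). The total great-circle distance is δ·R ≈ 2.705 × 6371 ≈ 17237 km, so the target fraction is f = 10000/17237 ≈ 0.580.
Interpolate at f ≈ 0.580 with slerp weights a = sin((1−f)δ)/sin δ ≈ 2.147, b = sin(fδ)/sin δ ≈ 2.367.
p = a·p₁ + b·p₂ ≈ (-0.050, -0.849, 0.526); φ = arcsin(p_z) ≈ 31.70°, λ = atan2(p_y, p_x) ≈ -93.35°.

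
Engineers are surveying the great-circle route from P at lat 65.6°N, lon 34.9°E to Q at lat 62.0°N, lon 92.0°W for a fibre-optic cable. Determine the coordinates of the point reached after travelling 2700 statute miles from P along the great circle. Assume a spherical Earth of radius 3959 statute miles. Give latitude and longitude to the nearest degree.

≈ lat 68°N, lon 83°W

The haversine formula gives a central angle δ ≈ 0.813 rad (46.6°) between the endpoints. The total great-circle distance is δ·R ≈ 0.813 × 3959 ≈ 3217 mi, so the target fraction is f = 2700/3217 ≈ 0.839.
Interpolate at f ≈ 0.839 with slerp weights a = sin((1−f)δ)/sin δ ≈ 0.179, b = sin(fδ)/sin δ ≈ 0.868.
p = a·p₁ + b·p₂ ≈ (0.047, -0.365, 0.930); φ = arcsin(p_z) ≈ 68.41°, λ = atan2(p_y, p_x) ≈ -82.73°.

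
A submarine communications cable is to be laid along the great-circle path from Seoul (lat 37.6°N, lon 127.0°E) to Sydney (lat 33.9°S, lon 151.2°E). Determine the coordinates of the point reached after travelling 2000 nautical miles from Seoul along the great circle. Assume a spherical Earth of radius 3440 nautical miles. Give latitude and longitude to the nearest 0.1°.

The haversine formula gives a central angle δ ≈ 1.308 rad (75.0°) between the endpoints. The total great-circle distance is δ·R ≈ 1.308 × 3440 ≈ 4500 nmi, so the target fraction is f = 2000/4500 ≈ 0.444.
Interpolate at f ≈ 0.444 with slerp weights a = sin((1−f)δ)/sin δ ≈ 0.688, b = sin(fδ)/sin δ ≈ 0.569.
p = a·p₁ + b·p₂ ≈ (-0.742, 0.663, 0.103); φ = arcsin(p_z) ≈ 5.89°, λ = atan2(p_y, p_x) ≈ 138.22°.

≈ lat 5.9°N, lon 138.2°E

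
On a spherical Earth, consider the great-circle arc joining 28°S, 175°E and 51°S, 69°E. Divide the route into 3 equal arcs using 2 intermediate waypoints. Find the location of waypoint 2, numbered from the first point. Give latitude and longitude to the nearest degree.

Write both endpoints as unit vectors p₁, p₂ with components (cos φ cos λ, cos φ sin λ, sin φ).
The central angle between the endpoints is δ = arccos(p₁·p₂) ≈ 1.357 rad (77.8°).
Interpolate at f = 2/3 with slerp weights a = sin((1−f)δ)/sin δ ≈ 0.447, b = sin(fδ)/sin δ ≈ 0.805.
p = a·p₁ + b·p₂ ≈ (-0.212, 0.507, -0.835); φ = arcsin(p_z) ≈ -56.65°, λ = atan2(p_y, p_x) ≈ 112.69°.

≈ 57°S, 113°E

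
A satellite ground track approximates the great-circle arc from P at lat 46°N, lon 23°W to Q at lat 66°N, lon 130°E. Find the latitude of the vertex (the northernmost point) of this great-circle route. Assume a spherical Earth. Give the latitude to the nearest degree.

≈ 82°N

The great circle lies in the plane with unit normal n̂ = (p₁ × p₂)/|p₁ × p₂|.
Here n̂_z ≈ +0.140; the vertex latitude is φ_max = arccos|n̂_z| ≈ 81.9°.
Check via Clairaut: cos φ_max = |cos φ₁| · sin C = cos(46.0°)·sin(11.7°) ≈ 0.140, again giving ≈ 81.9°.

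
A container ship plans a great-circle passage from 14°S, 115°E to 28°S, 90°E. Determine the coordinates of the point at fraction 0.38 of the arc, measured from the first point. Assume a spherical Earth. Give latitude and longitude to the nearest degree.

Write both endpoints as unit vectors p₁, p₂ with components (cos φ cos λ, cos φ sin λ, sin φ).
The central angle between the endpoints is δ = arccos(p₁·p₂) ≈ 0.473 rad (27.1°).
Interpolate at f = 0.38 with slerp weights a = sin((1−f)δ)/sin δ ≈ 0.635, b = sin(fδ)/sin δ ≈ 0.392.
p = a·p₁ + b·p₂ ≈ (-0.260, 0.905, -0.338); φ = arcsin(p_z) ≈ -19.74°, λ = atan2(p_y, p_x) ≈ 106.05°.

≈ 20°S, 106°E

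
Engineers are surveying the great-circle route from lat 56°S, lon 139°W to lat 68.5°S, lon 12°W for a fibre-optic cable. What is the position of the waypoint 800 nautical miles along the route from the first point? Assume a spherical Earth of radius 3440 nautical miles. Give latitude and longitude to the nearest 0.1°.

≈ lat 67.8°S, lon 125.5°W

Convert each endpoint to a unit vector on the sphere (x = cos φ cos λ, y = cos φ sin λ, z = sin φ).
The central angle between the endpoints is δ = arccos(p₁·p₂) ≈ 0.866 rad (49.6°). The total great-circle distance is δ·R ≈ 0.866 × 3440 ≈ 2978 nmi, so the target fraction is f = 800/2978 ≈ 0.269.
Interpolate at f ≈ 0.269 with slerp weights a = sin((1−f)δ)/sin δ ≈ 0.777, b = sin(fδ)/sin δ ≈ 0.303.
p = a·p₁ + b·p₂ ≈ (-0.219, -0.308, -0.926); φ = arcsin(p_z) ≈ -67.77°, λ = atan2(p_y, p_x) ≈ -125.46°.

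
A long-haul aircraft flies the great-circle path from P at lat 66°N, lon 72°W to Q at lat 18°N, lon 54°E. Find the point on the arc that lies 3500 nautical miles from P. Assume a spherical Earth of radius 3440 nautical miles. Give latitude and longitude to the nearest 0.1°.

Convert each endpoint to a unit vector on the sphere (x = cos φ cos λ, y = cos φ sin λ, z = sin φ).
The central angle between the endpoints is δ = arccos(p₁·p₂) ≈ 1.516 rad (86.9°). The total great-circle distance is δ·R ≈ 1.516 × 3440 ≈ 5214 nmi, so the target fraction is f = 3500/5214 ≈ 0.671.
Interpolate at f ≈ 0.671 with slerp weights a = sin((1−f)δ)/sin δ ≈ 0.479, b = sin(fδ)/sin δ ≈ 0.852.
p = a·p₁ + b·p₂ ≈ (0.536, 0.470, 0.701); φ = arcsin(p_z) ≈ 44.48°, λ = atan2(p_y, p_x) ≈ 41.24°.

≈ lat 44.5°N, lon 41.2°E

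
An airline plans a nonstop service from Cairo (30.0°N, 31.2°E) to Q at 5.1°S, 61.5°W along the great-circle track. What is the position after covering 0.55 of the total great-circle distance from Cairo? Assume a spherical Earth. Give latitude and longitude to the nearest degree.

From cos δ = sin φ₁ sin φ₂ + cos φ₁ cos φ₂ cos Δλ, the central angle is δ ≈ 1.656 rad (94.9°).
Interpolate at f = 0.55 with slerp weights a = sin((1−f)δ)/sin δ ≈ 0.681, b = sin(fδ)/sin δ ≈ 0.793.
p = a·p₁ + b·p₂ ≈ (0.881, -0.389, 0.270); φ = arcsin(p_z) ≈ 15.65°, λ = atan2(p_y, p_x) ≈ -23.81°.

≈ 16°N, 24°W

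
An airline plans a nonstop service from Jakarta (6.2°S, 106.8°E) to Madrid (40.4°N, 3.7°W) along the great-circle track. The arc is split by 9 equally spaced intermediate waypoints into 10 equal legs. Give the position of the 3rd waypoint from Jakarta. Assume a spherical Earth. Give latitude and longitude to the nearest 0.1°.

Convert each endpoint to a unit vector on the sphere (x = cos φ cos λ, y = cos φ sin λ, z = sin φ).
The central angle between the endpoints is δ = arccos(p₁·p₂) ≈ 1.913 rad (109.6°).
Interpolate at f = 3/10 with slerp weights a = sin((1−f)δ)/sin δ ≈ 1.033, b = sin(fδ)/sin δ ≈ 0.576.
p = a·p₁ + b·p₂ ≈ (0.141, 0.955, 0.262); φ = arcsin(p_z) ≈ 15.18°, λ = atan2(p_y, p_x) ≈ 81.60°.

≈ (15.2°N, 81.6°E)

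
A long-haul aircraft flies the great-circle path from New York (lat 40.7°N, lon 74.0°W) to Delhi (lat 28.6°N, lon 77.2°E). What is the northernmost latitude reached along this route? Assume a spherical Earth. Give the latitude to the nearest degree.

≈ 71°N

The great circle lies in the plane with unit normal n̂ = (p₁ × p₂)/|p₁ × p₂|.
Here n̂_z ≈ +0.333; the vertex latitude is φ_max = arccos|n̂_z| ≈ 70.5°.
Check via Clairaut: cos φ_max = |cos φ₁| · sin C = cos(40.7°)·sin(26.1°) ≈ 0.333, again giving ≈ 70.5°.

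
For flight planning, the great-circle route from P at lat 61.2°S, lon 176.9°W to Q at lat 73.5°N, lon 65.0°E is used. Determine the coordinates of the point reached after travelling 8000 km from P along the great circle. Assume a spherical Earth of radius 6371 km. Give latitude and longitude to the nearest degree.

Convert each endpoint to a unit vector on the sphere (x = cos φ cos λ, y = cos φ sin λ, z = sin φ).
The central angle between the endpoints is δ = arccos(p₁·p₂) ≈ 2.701 rad (154.8°). The total great-circle distance is δ·R ≈ 2.701 × 6371 ≈ 17211 km, so the target fraction is f = 8000/17211 ≈ 0.465.
Interpolate at f ≈ 0.465 with slerp weights a = sin((1−f)δ)/sin δ ≈ 2.328, b = sin(fδ)/sin δ ≈ 2.231.
p = a·p₁ + b·p₂ ≈ (-0.852, 0.514, 0.099); φ = arcsin(p_z) ≈ 5.68°, λ = atan2(p_y, p_x) ≈ 148.92°.

≈ lat 6°N, lon 149°E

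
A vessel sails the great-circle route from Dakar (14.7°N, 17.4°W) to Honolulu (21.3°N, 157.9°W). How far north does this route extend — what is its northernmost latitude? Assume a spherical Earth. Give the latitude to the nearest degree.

The great circle lies in the plane with unit normal n̂ = (p₁ × p₂)/|p₁ × p₂|.
Here n̂_z ≈ -0.719; the vertex latitude is φ_max = arccos|n̂_z| ≈ 44.1°.

≈ 44°N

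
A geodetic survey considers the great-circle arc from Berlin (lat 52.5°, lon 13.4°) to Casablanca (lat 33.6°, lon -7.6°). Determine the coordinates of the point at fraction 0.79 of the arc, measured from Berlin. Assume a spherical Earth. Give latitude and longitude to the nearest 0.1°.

Write both endpoints as unit vectors p₁, p₂ with components (cos φ cos λ, cos φ sin λ, sin φ).
The central angle between the endpoints is δ = arccos(p₁·p₂) ≈ 0.422 rad (24.2°).
Interpolate at f = 0.79 with slerp weights a = sin((1−f)δ)/sin δ ≈ 0.216, b = sin(fδ)/sin δ ≈ 0.799.
p = a·p₁ + b·p₂ ≈ (0.788, -0.058, 0.614); φ = arcsin(p_z) ≈ 37.85°, λ = atan2(p_y, p_x) ≈ -4.18°.

≈ lat 37.8°, lon -4.2°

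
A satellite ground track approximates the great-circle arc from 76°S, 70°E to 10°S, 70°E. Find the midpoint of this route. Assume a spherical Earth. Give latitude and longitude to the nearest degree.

≈ 43°S, 70°E

From cos δ = sin φ₁ sin φ₂ + cos φ₁ cos φ₂ cos Δλ, the central angle is δ ≈ 1.152 rad (66.0°).
Interpolate at f = 1/2 with slerp weights a = sin((1−f)δ)/sin δ ≈ 0.596, b = sin(fδ)/sin δ ≈ 0.596.
p = a·p₁ + b·p₂ ≈ (0.250, 0.687, -0.682); φ = arcsin(p_z) ≈ -43.00°, λ = atan2(p_y, p_x) ≈ 70.00°.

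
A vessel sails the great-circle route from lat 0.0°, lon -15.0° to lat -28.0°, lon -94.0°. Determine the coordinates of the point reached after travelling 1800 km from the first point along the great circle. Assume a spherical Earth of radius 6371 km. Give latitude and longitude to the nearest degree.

Convert each endpoint to a unit vector on the sphere (x = cos φ cos λ, y = cos φ sin λ, z = sin φ).
The central angle between the endpoints is δ = arccos(p₁·p₂) ≈ 1.402 rad (80.3°). The total great-circle distance is δ·R ≈ 1.402 × 6371 ≈ 8929 km, so the target fraction is f = 1800/8929 ≈ 0.202.
Interpolate at f ≈ 0.202 with slerp weights a = sin((1−f)δ)/sin δ ≈ 0.913, b = sin(fδ)/sin δ ≈ 0.283.
p = a·p₁ + b·p₂ ≈ (0.864, -0.485, -0.133); φ = arcsin(p_z) ≈ -7.63°, λ = atan2(p_y, p_x) ≈ -29.32°.

≈ lat -8°, lon -29°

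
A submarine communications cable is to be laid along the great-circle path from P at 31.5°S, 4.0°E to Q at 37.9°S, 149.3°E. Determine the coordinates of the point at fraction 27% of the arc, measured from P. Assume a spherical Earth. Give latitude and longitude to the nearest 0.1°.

Convert each endpoint to a unit vector on the sphere (x = cos φ cos λ, y = cos φ sin λ, z = sin φ).
The central angle between the endpoints is δ = arccos(p₁·p₂) ≈ 1.805 rad (103.4°).
Interpolate at f = 0.27 with slerp weights a = sin((1−f)δ)/sin δ ≈ 0.995, b = sin(fδ)/sin δ ≈ 0.481.
p = a·p₁ + b·p₂ ≈ (0.520, 0.253, -0.816); φ = arcsin(p_z) ≈ -54.67°, λ = atan2(p_y, p_x) ≈ 25.96°.

≈ 54.7°S, 26.0°E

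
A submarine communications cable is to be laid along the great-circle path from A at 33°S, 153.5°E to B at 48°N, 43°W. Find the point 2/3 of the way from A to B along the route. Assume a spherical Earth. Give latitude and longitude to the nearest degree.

≈ 55°N, 135°W

Convert each endpoint to a unit vector on the sphere (x = cos φ cos λ, y = cos φ sin λ, z = sin φ).
The central angle between the endpoints is δ = arccos(p₁·p₂) ≈ 2.802 rad (160.5°).
Interpolate at f = 2/3 with slerp weights a = sin((1−f)δ)/sin δ ≈ 2.412, b = sin(fδ)/sin δ ≈ 2.869.
p = a·p₁ + b·p₂ ≈ (-0.406, -0.407, 0.818); φ = arcsin(p_z) ≈ 54.91°, λ = atan2(p_y, p_x) ≈ -134.99°.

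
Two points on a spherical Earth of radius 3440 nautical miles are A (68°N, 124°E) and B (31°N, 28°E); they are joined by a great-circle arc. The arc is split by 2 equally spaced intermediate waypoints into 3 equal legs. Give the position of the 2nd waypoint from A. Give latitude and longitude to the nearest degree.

The haversine formula gives a central angle δ ≈ 1.111 rad (63.6°) between the endpoints.
Interpolate at f = 2/3 with slerp weights a = sin((1−f)δ)/sin δ ≈ 0.404, b = sin(fδ)/sin δ ≈ 0.753.
p = a·p₁ + b·p₂ ≈ (0.485, 0.428, 0.762); φ = arcsin(p_z) ≈ 49.66°, λ = atan2(p_y, p_x) ≈ 41.44°.

≈ (50°N, 41°E)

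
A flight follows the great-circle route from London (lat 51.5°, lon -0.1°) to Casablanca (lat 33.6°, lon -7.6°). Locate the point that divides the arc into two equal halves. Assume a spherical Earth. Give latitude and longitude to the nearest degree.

≈ lat 43°, lon -4°

Convert each endpoint to a unit vector on the sphere (x = cos φ cos λ, y = cos φ sin λ, z = sin φ).
The central angle between the endpoints is δ = arccos(p₁·p₂) ≈ 0.327 rad (18.7°).
Interpolate at f = 1/2 with slerp weights a = sin((1−f)δ)/sin δ ≈ 0.507, b = sin(fδ)/sin δ ≈ 0.507.
p = a·p₁ + b·p₂ ≈ (0.734, -0.056, 0.677); φ = arcsin(p_z) ≈ 42.61°, λ = atan2(p_y, p_x) ≈ -4.39°.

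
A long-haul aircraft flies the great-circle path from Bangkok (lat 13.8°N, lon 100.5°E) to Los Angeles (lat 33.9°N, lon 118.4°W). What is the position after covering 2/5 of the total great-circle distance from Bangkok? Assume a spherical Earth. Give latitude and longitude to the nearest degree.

≈ lat 47°N, lon 142°E

Convert each endpoint to a unit vector on the sphere (x = cos φ cos λ, y = cos φ sin λ, z = sin φ).
The central angle between the endpoints is δ = arccos(p₁·p₂) ≈ 2.088 rad (119.6°).
Interpolate at f = 2/5 with slerp weights a = sin((1−f)δ)/sin δ ≈ 1.093, b = sin(fδ)/sin δ ≈ 0.853.
p = a·p₁ + b·p₂ ≈ (-0.530, 0.421, 0.736); φ = arcsin(p_z) ≈ 47.42°, λ = atan2(p_y, p_x) ≈ 141.56°.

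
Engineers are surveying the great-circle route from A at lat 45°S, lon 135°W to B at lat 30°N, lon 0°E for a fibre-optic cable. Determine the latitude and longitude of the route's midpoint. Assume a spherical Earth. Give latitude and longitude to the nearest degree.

≈ lat 18°S, lon 54°W

Write both endpoints as unit vectors p₁, p₂ with components (cos φ cos λ, cos φ sin λ, sin φ).
The central angle between the endpoints is δ = arccos(p₁·p₂) ≈ 2.476 rad (141.9°).
Interpolate at f = 1/2 with slerp weights a = sin((1−f)δ)/sin δ ≈ 1.531, b = sin(fδ)/sin δ ≈ 1.531.
p = a·p₁ + b·p₂ ≈ (0.560, -0.765, -0.317); φ = arcsin(p_z) ≈ -18.48°, λ = atan2(p_y, p_x) ≈ -53.79°.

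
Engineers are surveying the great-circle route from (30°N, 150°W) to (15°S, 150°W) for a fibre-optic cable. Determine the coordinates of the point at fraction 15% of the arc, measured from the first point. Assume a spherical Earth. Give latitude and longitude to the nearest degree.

≈ (23°N, 150°W)

From cos δ = sin φ₁ sin φ₂ + cos φ₁ cos φ₂ cos Δλ, the central angle is δ ≈ 0.785 rad (45.0°).
Interpolate at f = 0.15 with slerp weights a = sin((1−f)δ)/sin δ ≈ 0.876, b = sin(fδ)/sin δ ≈ 0.166.
p = a·p₁ + b·p₂ ≈ (-0.796, -0.459, 0.395); φ = arcsin(p_z) ≈ 23.25°, λ = atan2(p_y, p_x) ≈ -150.00°.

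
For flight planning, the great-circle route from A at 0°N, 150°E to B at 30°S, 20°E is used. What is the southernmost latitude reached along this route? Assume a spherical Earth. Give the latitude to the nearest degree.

The great circle lies in the plane with unit normal n̂ = (p₁ × p₂)/|p₁ × p₂|.
Here n̂_z ≈ -0.799; the vertex latitude is φ_max = arccos|n̂_z| ≈ 37.0°.

≈ 37°S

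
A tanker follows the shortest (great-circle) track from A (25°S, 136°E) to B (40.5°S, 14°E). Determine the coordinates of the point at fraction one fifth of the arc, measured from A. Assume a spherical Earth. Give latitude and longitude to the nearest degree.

≈ (39°S, 120°E)

Convert each endpoint to a unit vector on the sphere (x = cos φ cos λ, y = cos φ sin λ, z = sin φ).
The central angle between the endpoints is δ = arccos(p₁·p₂) ≈ 1.662 rad (95.2°).
Interpolate at f = 1/5 with slerp weights a = sin((1−f)δ)/sin δ ≈ 0.975, b = sin(fδ)/sin δ ≈ 0.328.
p = a·p₁ + b·p₂ ≈ (-0.394, 0.674, -0.625); φ = arcsin(p_z) ≈ -38.67°, λ = atan2(p_y, p_x) ≈ 120.30°.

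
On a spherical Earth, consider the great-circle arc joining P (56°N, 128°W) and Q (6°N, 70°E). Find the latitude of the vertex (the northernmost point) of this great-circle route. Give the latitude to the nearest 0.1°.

The great circle lies in the plane with unit normal n̂ = (p₁ × p₂)/|p₁ × p₂|.
Here n̂_z ≈ -0.192; the vertex latitude is φ_max = arccos|n̂_z| ≈ 79.0°.

≈ 79.0°N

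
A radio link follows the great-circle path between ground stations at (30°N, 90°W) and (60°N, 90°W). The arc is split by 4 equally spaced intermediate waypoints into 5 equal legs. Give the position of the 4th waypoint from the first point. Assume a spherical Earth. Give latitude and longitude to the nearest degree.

≈ (54°N, 90°W)

Write both endpoints as unit vectors p₁, p₂ with components (cos φ cos λ, cos φ sin λ, sin φ).
The central angle between the endpoints is δ = arccos(p₁·p₂) ≈ 0.524 rad (30.0°).
Interpolate at f = 4/5 with slerp weights a = sin((1−f)δ)/sin δ ≈ 0.209, b = sin(fδ)/sin δ ≈ 0.813.
p = a·p₁ + b·p₂ ≈ (0.000, -0.588, 0.809); φ = arcsin(p_z) ≈ 54.00°, λ = atan2(p_y, p_x) ≈ -90.00°.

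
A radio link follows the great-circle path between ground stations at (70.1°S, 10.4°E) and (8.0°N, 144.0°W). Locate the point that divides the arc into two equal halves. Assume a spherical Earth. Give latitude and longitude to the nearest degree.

≈ (49°S, 132°W)

Convert each endpoint to a unit vector on the sphere (x = cos φ cos λ, y = cos φ sin λ, z = sin φ).
The central angle between the endpoints is δ = arccos(p₁·p₂) ≈ 2.021 rad (115.8°).
Interpolate at f = 1/2 with slerp weights a = sin((1−f)δ)/sin δ ≈ 0.941, b = sin(fδ)/sin δ ≈ 0.941.
p = a·p₁ + b·p₂ ≈ (-0.439, -0.490, -0.754); φ = arcsin(p_z) ≈ -48.90°, λ = atan2(p_y, p_x) ≈ -131.85°.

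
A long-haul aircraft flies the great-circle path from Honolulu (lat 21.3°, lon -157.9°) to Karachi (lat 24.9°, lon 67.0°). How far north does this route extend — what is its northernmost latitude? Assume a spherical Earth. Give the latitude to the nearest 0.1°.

≈ 48.2°

The great circle lies in the plane with unit normal n̂ = (p₁ × p₂)/|p₁ × p₂|.
Here n̂_z ≈ -0.666; the vertex latitude is φ_max = arccos|n̂_z| ≈ 48.2°.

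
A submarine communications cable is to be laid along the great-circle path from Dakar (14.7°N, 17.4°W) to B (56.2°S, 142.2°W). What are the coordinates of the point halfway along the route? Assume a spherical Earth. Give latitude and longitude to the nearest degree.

≈ (36°S, 53°W)

The haversine formula gives a central angle δ ≈ 2.115 rad (121.2°) between the endpoints.
Interpolate at f = 1/2 with slerp weights a = sin((1−f)δ)/sin δ ≈ 1.018, b = sin(fδ)/sin δ ≈ 1.018.
p = a·p₁ + b·p₂ ≈ (0.492, -0.642, -0.588); φ = arcsin(p_z) ≈ -36.01°, λ = atan2(p_y, p_x) ≈ -52.51°.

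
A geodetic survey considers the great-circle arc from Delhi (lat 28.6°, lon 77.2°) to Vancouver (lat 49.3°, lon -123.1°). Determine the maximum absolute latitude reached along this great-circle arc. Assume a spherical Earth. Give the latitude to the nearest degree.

≈ 78°

The great circle lies in the plane with unit normal n̂ = (p₁ × p₂)/|p₁ × p₂|.
Here n̂_z ≈ +0.202; the vertex latitude is φ_max = arccos|n̂_z| ≈ 78.4°.
Check via Clairaut: cos φ_max = |cos φ₁| · sin C = cos(28.6°)·sin(13.3°) ≈ 0.202, again giving ≈ 78.4°.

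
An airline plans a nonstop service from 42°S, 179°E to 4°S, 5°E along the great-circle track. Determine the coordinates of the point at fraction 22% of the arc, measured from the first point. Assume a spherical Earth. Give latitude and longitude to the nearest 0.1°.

≈ 70.7°S, 166.6°E

From cos δ = sin φ₁ sin φ₂ + cos φ₁ cos φ₂ cos Δλ, the central angle is δ ≈ 2.333 rad (133.7°).
Interpolate at f = 0.22 with slerp weights a = sin((1−f)δ)/sin δ ≈ 1.340, b = sin(fδ)/sin δ ≈ 0.679.
p = a·p₁ + b·p₂ ≈ (-0.321, 0.076, -0.944); φ = arcsin(p_z) ≈ -70.74°, λ = atan2(p_y, p_x) ≈ 166.61°.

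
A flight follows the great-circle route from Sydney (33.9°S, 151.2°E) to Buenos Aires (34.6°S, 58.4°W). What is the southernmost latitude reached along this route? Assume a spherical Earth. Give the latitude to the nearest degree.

≈ 69°S

The great circle lies in the plane with unit normal n̂ = (p₁ × p₂)/|p₁ × p₂|.
Here n̂_z ≈ +0.351; the vertex latitude is φ_max = arccos|n̂_z| ≈ 69.4°.
Check via Clairaut: cos φ_max = |cos φ₁| · sin C = cos(33.9°)·sin(155.0°) ≈ 0.351, again giving ≈ 69.4°.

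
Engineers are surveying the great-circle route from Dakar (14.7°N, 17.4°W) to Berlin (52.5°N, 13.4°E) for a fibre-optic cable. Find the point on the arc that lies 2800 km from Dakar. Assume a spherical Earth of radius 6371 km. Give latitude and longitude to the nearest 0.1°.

Write both endpoints as unit vectors p₁, p₂ with components (cos φ cos λ, cos φ sin λ, sin φ).
The central angle between the endpoints is δ = arccos(p₁·p₂) ≈ 0.785 rad (45.0°). The total great-circle distance is δ·R ≈ 0.785 × 6371 ≈ 5004 km, so the target fraction is f = 2800/5004 ≈ 0.560.
Interpolate at f ≈ 0.560 with slerp weights a = sin((1−f)δ)/sin δ ≈ 0.479, b = sin(fδ)/sin δ ≈ 0.602.
p = a·p₁ + b·p₂ ≈ (0.799, -0.054, 0.599); φ = arcsin(p_z) ≈ 36.80°, λ = atan2(p_y, p_x) ≈ -3.85°.

≈ (36.8°N, 3.9°W)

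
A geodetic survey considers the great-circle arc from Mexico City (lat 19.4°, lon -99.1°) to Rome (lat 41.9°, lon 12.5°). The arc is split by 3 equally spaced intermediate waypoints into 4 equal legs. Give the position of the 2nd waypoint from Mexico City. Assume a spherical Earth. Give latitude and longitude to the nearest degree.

Write both endpoints as unit vectors p₁, p₂ with components (cos φ cos λ, cos φ sin λ, sin φ).
The central angle between the endpoints is δ = arccos(p₁·p₂) ≈ 1.607 rad (92.1°).
Interpolate at f = 2/4 with slerp weights a = sin((1−f)δ)/sin δ ≈ 0.720, b = sin(fδ)/sin δ ≈ 0.720.
p = a·p₁ + b·p₂ ≈ (0.416, -0.555, 0.720); φ = arcsin(p_z) ≈ 46.09°, λ = atan2(p_y, p_x) ≈ -53.14°.

≈ lat 46°, lon -53°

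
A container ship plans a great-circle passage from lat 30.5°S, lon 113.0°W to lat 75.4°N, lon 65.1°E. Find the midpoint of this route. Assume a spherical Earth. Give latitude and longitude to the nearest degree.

Convert each endpoint to a unit vector on the sphere (x = cos φ cos λ, y = cos φ sin λ, z = sin φ).
The central angle between the endpoints is δ = arccos(p₁·p₂) ≈ 2.358 rad (135.1°).
Interpolate at f = 1/2 with slerp weights a = sin((1−f)δ)/sin δ ≈ 1.309, b = sin(fδ)/sin δ ≈ 1.309.
p = a·p₁ + b·p₂ ≈ (-0.302, -0.739, 0.602); φ = arcsin(p_z) ≈ 37.04°, λ = atan2(p_y, p_x) ≈ -112.21°.

≈ lat 37°N, lon 112°W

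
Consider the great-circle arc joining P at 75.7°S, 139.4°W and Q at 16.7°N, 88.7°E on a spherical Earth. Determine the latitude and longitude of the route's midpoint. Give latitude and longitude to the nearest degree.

≈ 40°S, 102°E

Convert each endpoint to a unit vector on the sphere (x = cos φ cos λ, y = cos φ sin λ, z = sin φ).
The central angle between the endpoints is δ = arccos(p₁·p₂) ≈ 2.022 rad (115.9°).
Interpolate at f = 1/2 with slerp weights a = sin((1−f)δ)/sin δ ≈ 0.942, b = sin(fδ)/sin δ ≈ 0.942.
p = a·p₁ + b·p₂ ≈ (-0.156, 0.751, -0.642); φ = arcsin(p_z) ≈ -39.95°, λ = atan2(p_y, p_x) ≈ 101.75°.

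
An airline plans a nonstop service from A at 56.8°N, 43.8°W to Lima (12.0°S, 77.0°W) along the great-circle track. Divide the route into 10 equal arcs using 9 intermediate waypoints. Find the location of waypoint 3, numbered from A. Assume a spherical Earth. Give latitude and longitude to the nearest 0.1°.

From cos δ = sin φ₁ sin φ₂ + cos φ₁ cos φ₂ cos Δλ, the central angle is δ ≈ 1.293 rad (74.1°).
Interpolate at f = 3/10 with slerp weights a = sin((1−f)δ)/sin δ ≈ 0.818, b = sin(fδ)/sin δ ≈ 0.393.
p = a·p₁ + b·p₂ ≈ (0.410, -0.685, 0.603); φ = arcsin(p_z) ≈ 37.05°, λ = atan2(p_y, p_x) ≈ -59.11°.

≈ 37.1°N, 59.1°W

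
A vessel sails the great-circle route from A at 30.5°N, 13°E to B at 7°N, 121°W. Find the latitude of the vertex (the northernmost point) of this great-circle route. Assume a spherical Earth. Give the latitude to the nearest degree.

≈ 43°N

The great circle lies in the plane with unit normal n̂ = (p₁ × p₂)/|p₁ × p₂|.
Here n̂_z ≈ -0.727; the vertex latitude is φ_max = arccos|n̂_z| ≈ 43.4°.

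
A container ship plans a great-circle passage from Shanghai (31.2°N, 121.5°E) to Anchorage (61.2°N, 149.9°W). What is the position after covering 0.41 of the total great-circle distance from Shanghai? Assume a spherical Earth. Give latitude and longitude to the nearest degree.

≈ 51°N, 143°E

Convert each endpoint to a unit vector on the sphere (x = cos φ cos λ, y = cos φ sin λ, z = sin φ).
The central angle between the endpoints is δ = arccos(p₁·p₂) ≈ 1.088 rad (62.4°).
Interpolate at f = 0.41 with slerp weights a = sin((1−f)δ)/sin δ ≈ 0.676, b = sin(fδ)/sin δ ≈ 0.487.
p = a·p₁ + b·p₂ ≈ (-0.505, 0.375, 0.777); φ = arcsin(p_z) ≈ 51.00°, λ = atan2(p_y, p_x) ≈ 143.39°.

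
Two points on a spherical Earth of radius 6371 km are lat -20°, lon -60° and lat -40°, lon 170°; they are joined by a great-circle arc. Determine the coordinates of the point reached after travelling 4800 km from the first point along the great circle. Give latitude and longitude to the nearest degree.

The haversine formula gives a central angle δ ≈ 1.816 rad (104.1°) between the endpoints. The total great-circle distance is δ·R ≈ 1.816 × 6371 ≈ 11570 km, so the target fraction is f = 4800/11570 ≈ 0.415.
Interpolate at f ≈ 0.415 with slerp weights a = sin((1−f)δ)/sin δ ≈ 0.901, b = sin(fδ)/sin δ ≈ 0.705.
p = a·p₁ + b·p₂ ≈ (-0.109, -0.639, -0.761); φ = arcsin(p_z) ≈ -49.58°, λ = atan2(p_y, p_x) ≈ -99.67°.

≈ lat -50°, lon -100°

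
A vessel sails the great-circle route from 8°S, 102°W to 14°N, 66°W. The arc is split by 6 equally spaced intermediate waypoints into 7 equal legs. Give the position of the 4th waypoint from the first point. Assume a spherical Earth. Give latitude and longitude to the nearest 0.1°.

≈ 4.7°N, 81.6°W

Convert each endpoint to a unit vector on the sphere (x = cos φ cos λ, y = cos φ sin λ, z = sin φ).
The central angle between the endpoints is δ = arccos(p₁·p₂) ≈ 0.732 rad (42.0°).
Interpolate at f = 4/7 with slerp weights a = sin((1−f)δ)/sin δ ≈ 0.462, b = sin(fδ)/sin δ ≈ 0.608.
p = a·p₁ + b·p₂ ≈ (0.145, -0.986, 0.083); φ = arcsin(p_z) ≈ 4.75°, λ = atan2(p_y, p_x) ≈ -81.65°.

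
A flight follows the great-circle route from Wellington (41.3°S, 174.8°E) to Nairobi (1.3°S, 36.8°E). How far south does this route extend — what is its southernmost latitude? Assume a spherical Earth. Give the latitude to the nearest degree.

≈ 53°S

The great circle lies in the plane with unit normal n̂ = (p₁ × p₂)/|p₁ × p₂|.
Here n̂_z ≈ -0.599; the vertex latitude is φ_max = arccos|n̂_z| ≈ 53.2°.
Check via Clairaut: cos φ_max = |cos φ₁| · sin C = cos(41.3°)·sin(127.2°) ≈ 0.599, again giving ≈ 53.2°.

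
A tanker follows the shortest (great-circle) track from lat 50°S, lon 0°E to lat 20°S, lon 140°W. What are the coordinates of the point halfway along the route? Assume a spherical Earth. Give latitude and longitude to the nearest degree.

≈ lat 61°S, lon 97°W

Write both endpoints as unit vectors p₁, p₂ with components (cos φ cos λ, cos φ sin λ, sin φ).
The central angle between the endpoints is δ = arccos(p₁·p₂) ≈ 1.773 rad (101.6°).
Interpolate at f = 1/2 with slerp weights a = sin((1−f)δ)/sin δ ≈ 0.791, b = sin(fδ)/sin δ ≈ 0.791.
p = a·p₁ + b·p₂ ≈ (-0.061, -0.478, -0.876); φ = arcsin(p_z) ≈ -61.21°, λ = atan2(p_y, p_x) ≈ -97.27°.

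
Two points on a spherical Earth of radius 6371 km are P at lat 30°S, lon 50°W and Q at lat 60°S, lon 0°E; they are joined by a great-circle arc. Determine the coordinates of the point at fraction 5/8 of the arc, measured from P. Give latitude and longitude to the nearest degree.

≈ lat 51°S, lon 26°W

The haversine formula gives a central angle δ ≈ 0.779 rad (44.7°) between the endpoints.
Interpolate at f = 5/8 with slerp weights a = sin((1−f)δ)/sin δ ≈ 0.410, b = sin(fδ)/sin δ ≈ 0.666.
p = a·p₁ + b·p₂ ≈ (0.561, -0.272, -0.782); φ = arcsin(p_z) ≈ -51.42°, λ = atan2(p_y, p_x) ≈ -25.86°.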